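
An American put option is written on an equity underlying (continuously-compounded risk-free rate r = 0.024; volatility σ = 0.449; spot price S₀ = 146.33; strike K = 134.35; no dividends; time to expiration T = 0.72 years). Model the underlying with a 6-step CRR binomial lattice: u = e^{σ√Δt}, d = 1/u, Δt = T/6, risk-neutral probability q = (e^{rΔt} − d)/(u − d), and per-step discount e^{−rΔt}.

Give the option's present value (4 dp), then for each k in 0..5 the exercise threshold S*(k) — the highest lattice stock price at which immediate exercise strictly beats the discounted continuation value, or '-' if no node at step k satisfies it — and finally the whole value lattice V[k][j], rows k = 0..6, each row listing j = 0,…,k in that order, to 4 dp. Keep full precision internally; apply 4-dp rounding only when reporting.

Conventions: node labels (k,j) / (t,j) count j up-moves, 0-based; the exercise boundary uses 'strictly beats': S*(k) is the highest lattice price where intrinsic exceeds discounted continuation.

Δt=0.12000, u=1.16829, d=0.85595, q=0.47043, disc=e^(-rΔt)=0.99712
k=6 terminal: V=max(K-S,0) → 76.8011 55.8019 27.1402 0.0000 0.0000 0.0000 0.0000
k=5: j=0 S=67.2336 intr=67.1164 cont=66.7300 V=67.1164[EX]; j=1 S=91.7667 intr=42.5833 cont=42.1969 V=42.5833[EX]; j=2 S=125.2518 intr=9.0982 cont=14.3313 V=14.3313[hold]; j=3 S=170.9554 intr=0.0000 cont=0.0000 V=0.0000[hold]; j=4 S=233.3359 intr=0.0000 cont=0.0000 V=0.0000[hold]; j=5 S=318.4786 intr=0.0000 cont=0.0000 V=0.0000[hold]  S*(5)=91.7667
k=4: j=0 S=78.5481 intr=55.8019 cont=55.4155 V=55.8019[EX]; j=1 S=107.2098 intr=27.1402 cont=29.2085 V=29.2085[hold]; j=2 S=146.3300 intr=0.0000 cont=7.5677 V=7.5677[hold]; j=3 S=199.7249 intr=0.0000 cont=0.0000 V=0.0000[hold]; j=4 S=272.6031 intr=0.0000 cont=0.0000 V=0.0000[hold]  S*(4)=78.5481
k=3: j=0 S=91.7667 intr=42.5833 cont=43.1671 V=43.1671[hold]; j=1 S=125.2518 intr=9.0982 cont=18.9733 V=18.9733[hold]; j=2 S=170.9554 intr=0.0000 cont=3.9961 V=3.9961[hold]; j=3 S=233.3359 intr=0.0000 cont=0.0000 V=0.0000[hold]  S*(3)=-
k=2: j=0 S=107.2098 intr=27.1402 cont=31.6943 V=31.6943[hold]; j=1 S=146.3300 intr=0.0000 cont=11.8933 V=11.8933[hold]; j=2 S=199.7249 intr=0.0000 cont=2.1101 V=2.1101[hold]  S*(2)=-
k=1: j=0 S=125.2518 intr=9.0982 cont=22.3150 V=22.3150[hold]; j=1 S=170.9554 intr=0.0000 cont=7.2701 V=7.2701[hold]  S*(1)=-
k=0: j=0 S=146.3300 intr=0.0000 cont=15.1936 V=15.1936[hold]  S*(0)=-

price = 15.1936
boundary = - - - - 78.5481 91.7667
tree:
15.1936
22.3150 7.2701
31.6943 11.8933 2.1101
43.1671 18.9733 3.9961 0.0000
55.8019 29.2085 7.5677 0.0000 0.0000
67.1164 42.5833 14.3313 0.0000 0.0000 0.0000
76.8011 55.8019 27.1402 0.0000 0.0000 0.0000 0.0000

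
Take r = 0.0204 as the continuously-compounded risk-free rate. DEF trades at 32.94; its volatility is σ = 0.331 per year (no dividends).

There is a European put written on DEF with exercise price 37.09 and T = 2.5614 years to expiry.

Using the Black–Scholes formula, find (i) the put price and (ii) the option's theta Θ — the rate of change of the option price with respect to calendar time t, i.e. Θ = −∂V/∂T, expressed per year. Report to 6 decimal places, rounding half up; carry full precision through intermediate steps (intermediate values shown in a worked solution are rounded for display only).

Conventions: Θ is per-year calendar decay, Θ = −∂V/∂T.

σ√T = 0.331·√2.5614 = 0.529745
d₁ = (ln(S/K) + (r+σ²/2)T) / (σ√T) = (ln(32.94/37.09) + (0.0204+0.331²/2)·2.5614) / 0.529745 = (-0.118660 + 0.192567) / 0.529745 = 0.139516
d₂ = d₁ − σ√T = 0.139516 − 0.529745 = -0.390229
e^{−rT} = 0.949089
N(−d₁) = 0.444521,  N(−d₂) = 0.651816
Put price V = K·e^{−rT}·N(−d₂) − S·N(−d₁) = 22.945058 − 14.642534 = 8.302524
φ(d₁) = (1/√(2π))·e^{−d₁²/2} = 0.395078
Θ = −S·φ(d₁)·σ/(2√T) + r·K·e^{−rT}·N(−d₂) = −1.345756 + 0.468079 = -0.877677

price = 8.302524
Θ = -0.877677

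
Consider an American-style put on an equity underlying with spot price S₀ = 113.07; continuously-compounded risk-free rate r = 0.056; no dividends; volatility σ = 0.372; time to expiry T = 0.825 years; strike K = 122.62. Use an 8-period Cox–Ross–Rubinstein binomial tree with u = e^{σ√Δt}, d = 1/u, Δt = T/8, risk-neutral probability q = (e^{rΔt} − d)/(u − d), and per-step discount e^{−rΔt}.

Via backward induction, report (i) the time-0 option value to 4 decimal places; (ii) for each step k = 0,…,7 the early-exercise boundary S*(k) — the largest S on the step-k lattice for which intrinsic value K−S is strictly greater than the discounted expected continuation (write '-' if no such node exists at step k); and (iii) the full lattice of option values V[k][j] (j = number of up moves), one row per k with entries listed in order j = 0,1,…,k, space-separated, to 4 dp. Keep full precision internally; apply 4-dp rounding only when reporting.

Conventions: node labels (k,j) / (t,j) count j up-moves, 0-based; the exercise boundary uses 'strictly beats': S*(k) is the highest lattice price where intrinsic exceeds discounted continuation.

Δt=0.10312  u=1.12689  d=0.88740  q=0.49435  discount=0.99424
step 8 (expiry): payoffs max(K−S,0) = 79.1391 67.4045 52.5031 33.5800 9.5500 0.0000 0.0000 0.0000 0.0000
step 7: (k=7,j=0): S=48.9981, K−S=73.6219, hold=72.9158 ⇒ V=73.6219 exercise | (k=7,j=1): S=62.2217, K−S=60.3983, hold=59.6922 ⇒ V=60.3983 exercise | (k=7,j=2): S=79.0140, K−S=43.6060, hold=42.8999 ⇒ V=43.6060 exercise | (k=7,j=3): S=100.3382, K−S=22.2818, hold=21.5757 ⇒ V=22.2818 exercise | (k=7,j=4): S=127.4173, K−S=0.0000, hold=4.8011 ⇒ V=4.8011 continue | (k=7,j=5): S=161.8045, K−S=0.0000, hold=0.0000 ⇒ V=0.0000 continue | (k=7,j=6): S=205.4721, K−S=0.0000, hold=0.0000 ⇒ V=0.0000 continue | (k=7,j=7): S=260.9247, K−S=0.0000, hold=0.0000 ⇒ V=0.0000 continue  boundary S*=100.3382
step 6: (k=6,j=0): S=55.2155, K−S=67.4045, hold=66.6984 ⇒ V=67.4045 exercise | (k=6,j=1): S=70.1169, K−S=52.5031, hold=51.7970 ⇒ V=52.5031 exercise | (k=6,j=2): S=89.0400, K−S=33.5800, hold=32.8739 ⇒ V=33.5800 exercise | (k=6,j=3): S=113.0700, K−S=9.5500, hold=13.5616 ⇒ V=13.5616 continue | (k=6,j=4): S=143.5852, K−S=0.0000, hold=2.4137 ⇒ V=2.4137 continue | (k=6,j=5): S=182.3357, K−S=0.0000, hold=0.0000 ⇒ V=0.0000 continue | (k=6,j=6): S=231.5443, K−S=0.0000, hold=0.0000 ⇒ V=0.0000 continue  boundary S*=89.0400
step 5: (k=5,j=0): S=62.2217, K−S=60.3983, hold=59.6922 ⇒ V=60.3983 exercise | (k=5,j=1): S=79.0140, K−S=43.6060, hold=42.8999 ⇒ V=43.6060 exercise | (k=5,j=2): S=100.3382, K−S=22.2818, hold=23.5475 ⇒ V=23.5475 continue | (k=5,j=3): S=127.4173, K−S=0.0000, hold=8.0042 ⇒ V=8.0042 continue | (k=5,j=4): S=161.8045, K−S=0.0000, hold=1.2134 ⇒ V=1.2134 continue | (k=5,j=5): S=205.4721, K−S=0.0000, hold=0.0000 ⇒ V=0.0000 continue  boundary S*=79.0140
step 4: (k=4,j=0): S=70.1169, K−S=52.5031, hold=51.7970 ⇒ V=52.5031 exercise | (k=4,j=1): S=89.0400, K−S=33.5800, hold=33.4960 ⇒ V=33.5800 exercise | (k=4,j=2): S=113.0700, K−S=9.5500, hold=15.7723 ⇒ V=15.7723 continue | (k=4,j=3): S=143.5852, K−S=0.0000, hold=4.6204 ⇒ V=4.6204 continue | (k=4,j=4): S=182.3357, K−S=0.0000, hold=0.6100 ⇒ V=0.6100 continue  boundary S*=89.0400
step 3: (k=3,j=0): S=79.0140, K−S=43.6060, hold=42.8999 ⇒ V=43.6060 exercise | (k=3,j=1): S=100.3382, K−S=22.2818, hold=24.6340 ⇒ V=24.6340 continue | (k=3,j=2): S=127.4173, K−S=0.0000, hold=10.2002 ⇒ V=10.2002 continue | (k=3,j=3): S=161.8045, K−S=0.0000, hold=2.6227 ⇒ V=2.6227 continue  boundary S*=79.0140
step 2: (k=2,j=0): S=89.0400, K−S=33.5800, hold=34.0300 ⇒ V=34.0300 continue | (k=2,j=1): S=113.0700, K−S=9.5500, hold=17.3978 ⇒ V=17.3978 continue | (k=2,j=2): S=143.5852, K−S=0.0000, hold=6.4171 ⇒ V=6.4171 continue  boundary S*=-
step 1: (k=1,j=0): S=100.3382, K−S=22.2818, hold=25.6592 ⇒ V=25.6592 continue | (k=1,j=1): S=127.4173, K−S=0.0000, hold=11.9005 ⇒ V=11.9005 continue  boundary S*=-
step 0: (k=0,j=0): S=113.0700, K−S=9.5500, hold=18.7490 ⇒ V=18.7490 continue  boundary S*=-

price = 18.7490
boundary = - - - 79.0140 89.0400 79.0140 89.0400 100.3382
tree:
18.7490
25.6592 11.9005
34.0300 17.3978 6.4171
43.6060 24.6340 10.2002 2.6227
52.5031 33.5800 15.7723 4.6204 0.6100
60.3983 43.6060 23.5475 8.0042 1.2134 0.0000
67.4045 52.5031 33.5800 13.5616 2.4137 0.0000 0.0000
73.6219 60.3983 43.6060 22.2818 4.8011 0.0000 0.0000 0.0000
79.1391 67.4045 52.5031 33.5800 9.5500 0.0000 0.0000 0.0000 0.0000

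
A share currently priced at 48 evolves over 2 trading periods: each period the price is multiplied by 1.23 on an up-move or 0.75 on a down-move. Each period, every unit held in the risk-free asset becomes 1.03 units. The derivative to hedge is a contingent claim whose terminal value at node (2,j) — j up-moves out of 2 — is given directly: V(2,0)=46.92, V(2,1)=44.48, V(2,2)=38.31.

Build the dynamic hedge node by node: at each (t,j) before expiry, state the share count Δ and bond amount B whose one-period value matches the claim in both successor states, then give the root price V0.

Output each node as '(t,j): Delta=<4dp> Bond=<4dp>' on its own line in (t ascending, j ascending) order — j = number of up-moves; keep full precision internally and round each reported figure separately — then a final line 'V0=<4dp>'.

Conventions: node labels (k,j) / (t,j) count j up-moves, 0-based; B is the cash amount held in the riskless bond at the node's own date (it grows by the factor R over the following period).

No-arbitrage ⇒ martingale measure with p* = (R−d)/(u−d) = 0.5833.
Payoffs at expiry: V(2,0)=46.9200, V(2,1)=44.4800, V(2,2)=38.3100
(1,0): S=36.0000. Δ = (V_up−V_dn)/(S_up−S_dn) = (44.4800−46.9200)/(44.2800−27.0000) = -0.1412. V = [p*·44.4800 + (1−p*)·46.9200]/1.03 = 44.1715. B = V − Δ·S = 49.2549.
(1,1): S=59.0400. Δ = (V_up−V_dn)/(S_up−S_dn) = (38.3100−44.4800)/(72.6192−44.2800) = -0.2177. V = [p*·38.3100 + (1−p*)·44.4800]/1.03 = 39.6901. B = V − Δ·S = 52.5443.
(0,0): S=48.0000. Δ = (V_up−V_dn)/(S_up−S_dn) = (39.6901−44.1715)/(59.0400−36.0000) = -0.1945. V = [p*·39.6901 + (1−p*)·44.1715]/1.03 = 40.3470. B = V − Δ·S = 49.6832.
Sanity check at the root: Δ(0,0)·S0 + B(0,0) reproduces V0 = 40.3470.

(0,0): Delta=-0.1945 Bond=49.6832
(1,0): Delta=-0.1412 Bond=49.2549
(1,1): Delta=-0.2177 Bond=52.5443
V0=40.3470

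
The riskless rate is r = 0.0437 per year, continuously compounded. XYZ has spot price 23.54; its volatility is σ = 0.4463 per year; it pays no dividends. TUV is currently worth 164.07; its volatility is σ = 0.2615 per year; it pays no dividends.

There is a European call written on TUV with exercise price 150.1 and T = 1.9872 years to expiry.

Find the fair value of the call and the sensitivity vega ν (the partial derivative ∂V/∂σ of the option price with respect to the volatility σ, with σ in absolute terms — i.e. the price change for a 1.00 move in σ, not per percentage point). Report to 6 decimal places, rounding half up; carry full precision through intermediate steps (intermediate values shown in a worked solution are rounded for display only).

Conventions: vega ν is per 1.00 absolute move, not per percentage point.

price = 37.713004
ν = 74.147618

σ√T = 0.2615·√1.9872 = 0.368632
d₁ = (ln(S/K) + (r+σ²/2)T) / (σ√T) = (ln(164.07/150.1) + (0.0437+0.2615²/2)·1.9872) / 0.368632 = (0.088991 + 0.154785) / 0.368632 = 0.661302
d₂ = d₁ − σ√T = 0.661302 − 0.368632 = 0.292670
e^{−rT} = 0.916823
N(d₁) = 0.745791,  N(d₂) = 0.615113
Call price V = S·N(d₁) − K·e^{−rT}·N(d₂) = 122.361861 − 84.648857 = 37.713004
φ(d₁) = (1/√(2π))·e^{−d₁²/2} = 0.320588
ν = S·φ(d₁)·√T = 74.147618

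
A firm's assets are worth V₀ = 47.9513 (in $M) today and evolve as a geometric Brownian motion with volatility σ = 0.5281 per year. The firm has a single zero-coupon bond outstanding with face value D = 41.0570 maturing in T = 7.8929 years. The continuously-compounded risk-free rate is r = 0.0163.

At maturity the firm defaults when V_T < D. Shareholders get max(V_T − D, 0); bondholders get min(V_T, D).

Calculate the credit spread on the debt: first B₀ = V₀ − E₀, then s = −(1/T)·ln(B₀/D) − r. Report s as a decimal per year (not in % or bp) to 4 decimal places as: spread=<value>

With assets at 47.9513 and a single debt payment of 41.0570 at 7.8929 years:
d₁ = [ln(V₀/D) + (r + σ²/2)T] / (σ√T)
   = [ln(47.9513/41.0570) + (0.0163 + 0.5·0.5281²)·7.8929] / (0.5281·√7.8929)
   = [0.155225 + 1.229278] / 1.483660 = 0.933167
d₂ = d₁ − σ√T = 0.933167 − 1.483660 = -0.550493
N(d₁) = 0.824633,  N(d₂) = 0.290991,  e^(−rT) = 0.879278
E₀ = V₀·N(d₁) − D·e^(−rT)·N(d₂)
   = 47.9513·0.824633 − 41.0570·0.879278·0.290991 = 29.037322
B₀ = V₀ − E₀ = 47.9513 − 29.037322 = 18.913978
spread = −(1/T)·ln(B₀/D) − r = −(1/7.8929)·ln(18.913978/41.0570) − 0.0163 = 0.08189713

spread=0.0819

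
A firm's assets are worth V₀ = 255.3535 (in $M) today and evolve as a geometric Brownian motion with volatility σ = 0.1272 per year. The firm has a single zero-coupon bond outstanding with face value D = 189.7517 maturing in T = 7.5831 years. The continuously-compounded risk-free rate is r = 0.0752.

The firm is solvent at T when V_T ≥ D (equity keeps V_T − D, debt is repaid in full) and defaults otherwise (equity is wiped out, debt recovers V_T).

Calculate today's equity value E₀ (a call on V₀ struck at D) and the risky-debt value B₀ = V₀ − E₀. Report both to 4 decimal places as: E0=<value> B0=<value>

E0=148.1945 B0=107.1590

Apply the equity-as-call identities (strike 189.7517, horizon 7.5831 years):
d₁ = [ln(V₀/D) + (r + σ²/2)T] / (σ√T)
   = [ln(255.3535/189.7517) + (0.0752 + 0.5·0.1272²)·7.5831] / (0.1272·√7.5831)
   = [0.296932 + 0.631596] / 0.350276 = 2.650847
d₂ = d₁ − σ√T = 2.650847 − 0.350276 = 2.300571
N(d₁) = 0.995985,  N(d₂) = 0.989292,  e^(−rT) = 0.565385
E₀ = V₀·N(d₁) − D·e^(−rT)·N(d₂)
   = 255.3535·0.995985 − 189.7517·0.565385·0.989292 = 148.194474
B₀ = V₀ − E₀ = 255.3535 − 148.194474 = 107.159026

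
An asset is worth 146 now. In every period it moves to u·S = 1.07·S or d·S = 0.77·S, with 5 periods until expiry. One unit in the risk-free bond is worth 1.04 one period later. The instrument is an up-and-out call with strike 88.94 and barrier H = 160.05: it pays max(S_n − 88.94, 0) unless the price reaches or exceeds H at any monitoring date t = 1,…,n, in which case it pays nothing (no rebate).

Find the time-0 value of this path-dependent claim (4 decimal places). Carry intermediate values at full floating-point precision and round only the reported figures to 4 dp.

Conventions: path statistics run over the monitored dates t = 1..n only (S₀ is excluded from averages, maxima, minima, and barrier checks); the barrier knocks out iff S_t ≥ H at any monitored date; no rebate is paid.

price = 7.0181

Under the martingale measure an up-move has probability p* = 0.9000; value the claim as the probability-weighted average of per-path payoffs, discounted 5 periods at R = 1.04.
Enumerate all 2^5 = 32 price paths (U = up ×1.07, D = down ×0.77); each path with k up-moves has probability p*^k·(1−p*)^(5−k).
DDDDD: M=112.4200, payoff=0.0000, prob=0.000010
UDDDD: M=156.2200, payoff=0.0000, prob=0.000090
DUDDD: M=120.2894, payoff=0.0000, prob=0.000090
UUDDD: M=167.1554, payoff=0.0000, prob=0.000810
DDUDD: M=112.4200, payoff=0.0000, prob=0.000090
UDUDD: M=156.2200, payoff=0.0000, prob=0.000810
DUUDD: M=128.7097, payoff=0.0000, prob=0.000810
UUUDD: M=178.8563, payoff=0.0000, prob=0.007290
DDDUD: M=112.4200, payoff=0.0000, prob=0.000090
UDDUD: M=156.2200, payoff=0.0000, prob=0.000810
DUDUD: M=120.2894, payoff=0.0000, prob=0.000810
UUDUD: M=167.1554, payoff=0.0000, prob=0.007290
DDUUD: M=112.4200, payoff=0.0000, prob=0.000810
UDUUD: M=156.2200, payoff=17.1039, prob=0.007290
DUUUD: M=137.7193, payoff=17.1039, prob=0.007290
UUUUD: M=191.3762, payoff=0.0000, prob=0.065610
DDDDU: M=112.4200, payoff=0.0000, prob=0.000090
UDDDU: M=156.2200, payoff=0.0000, prob=0.000810
DUDDU: M=120.2894, payoff=0.0000, prob=0.000810
UUDDU: M=167.1554, payoff=0.0000, prob=0.007290
DDUDU: M=112.4200, payoff=0.0000, prob=0.000810
UDUDU: M=156.2200, payoff=17.1039, prob=0.007290
DUUDU: M=128.7097, payoff=17.1039, prob=0.007290
UUUDU: M=178.8563, payoff=0.0000, prob=0.065610
DDDUU: M=112.4200, payoff=0.0000, prob=0.000810
UDDUU: M=156.2200, payoff=17.1039, prob=0.007290
DUDUU: M=120.2894, payoff=17.1039, prob=0.007290
UUDUU: M=167.1554, payoff=0.0000, prob=0.065610
DDUUU: M=112.4200, payoff=17.1039, prob=0.007290
UDUUU: M=156.2200, payoff=58.4197, prob=0.065610
DUUUU: M=147.3597, payoff=58.4197, prob=0.065610
UUUUU: M=204.7726, payoff=0.0000, prob=0.590490
Price = Σ prob·payoff / R^5 = 8.538643 / 1.216653 = 7.0181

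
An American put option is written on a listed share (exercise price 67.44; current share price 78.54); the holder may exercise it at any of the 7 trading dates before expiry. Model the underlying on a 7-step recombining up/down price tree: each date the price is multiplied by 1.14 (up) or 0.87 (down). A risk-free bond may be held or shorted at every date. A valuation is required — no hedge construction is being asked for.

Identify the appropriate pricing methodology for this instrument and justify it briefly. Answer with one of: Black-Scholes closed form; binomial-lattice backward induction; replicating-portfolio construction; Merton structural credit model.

Key observation: the defining feature is the embedded early-exercise option across 7 discrete dates on the spot-78.54 tree; pricing the strike-67.44 put means working backward with an exercise test at every node.

framework: binomial-lattice backward induction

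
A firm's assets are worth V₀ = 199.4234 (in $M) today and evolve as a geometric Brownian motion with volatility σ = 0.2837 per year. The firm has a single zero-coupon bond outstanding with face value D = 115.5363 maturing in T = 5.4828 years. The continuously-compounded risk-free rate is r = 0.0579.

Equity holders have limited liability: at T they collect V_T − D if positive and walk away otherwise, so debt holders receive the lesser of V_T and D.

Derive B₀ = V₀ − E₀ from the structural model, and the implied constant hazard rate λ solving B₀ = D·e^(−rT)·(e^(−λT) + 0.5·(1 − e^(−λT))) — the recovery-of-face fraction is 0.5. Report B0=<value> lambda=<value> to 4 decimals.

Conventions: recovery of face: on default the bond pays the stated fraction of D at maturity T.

Equity is a call on the firm's assets struck at D = 115.5363:
d₁ = [ln(V₀/D) + (r + σ²/2)T] / (σ√T)
   = [ln(199.4234/115.5363) + (0.0579 + 0.5·0.2837²)·5.4828] / (0.2837·√5.4828)
   = [0.545845 + 0.538098] / 0.664294 = 1.631721
d₂ = d₁ − σ√T = 1.631721 − 0.664294 = 0.967427
N(d₁) = 0.948631,  N(d₂) = 0.833335,  e^(−rT) = 0.728000
E₀ = V₀·N(d₁) − D·e^(−rT)·N(d₂)
   = 199.4234·0.948631 − 115.5363·0.728000·0.833335 = 119.087055
B₀ = V₀ − E₀ = 199.4234 − 119.087055 = 80.336345
e^(−λT) = (B₀·e^(rT)/D − 0.5)/(1 − 0.5) = (80.3363·1.373626/115.5363 − 0.5)/0.5 = 0.91025761
λ = −ln(0.91025761)/5.4828 = 0.017150

B0=80.3363 lambda=0.0171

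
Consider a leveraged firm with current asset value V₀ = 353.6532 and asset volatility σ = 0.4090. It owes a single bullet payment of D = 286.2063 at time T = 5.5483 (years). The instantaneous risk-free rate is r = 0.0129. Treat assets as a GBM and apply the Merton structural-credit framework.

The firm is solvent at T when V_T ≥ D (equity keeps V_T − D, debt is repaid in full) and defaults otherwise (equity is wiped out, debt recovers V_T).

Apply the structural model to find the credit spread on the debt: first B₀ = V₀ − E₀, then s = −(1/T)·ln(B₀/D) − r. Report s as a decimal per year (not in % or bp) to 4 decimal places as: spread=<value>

spread=0.0602

Apply the equity-as-call identities (strike 286.2063, horizon 5.5483 years):
d₁ = [ln(V₀/D) + (r + σ²/2)T] / (σ√T)
   = [ln(353.6532/286.2063) + (0.0129 + 0.5·0.4090²)·5.5483] / (0.4090·√5.5483)
   = [0.211604 + 0.535636] / 0.963393 = 0.775634
d₂ = d₁ − σ√T = 0.775634 − 0.963393 = -0.187759
N(d₁) = 0.781017,  N(d₂) = 0.425533,  e^(−rT) = 0.930928
E₀ = V₀·N(d₁) − D·e^(−rT)·N(d₂)
   = 353.6532·0.781017 − 286.2063·0.930928·0.425533 = 162.831363
B₀ = V₀ − E₀ = 353.6532 − 162.831363 = 190.821837
spread = −(1/T)·ln(B₀/D) − r = −(1/5.5483)·ln(190.821837/286.2063) − 0.0129 = 0.06016250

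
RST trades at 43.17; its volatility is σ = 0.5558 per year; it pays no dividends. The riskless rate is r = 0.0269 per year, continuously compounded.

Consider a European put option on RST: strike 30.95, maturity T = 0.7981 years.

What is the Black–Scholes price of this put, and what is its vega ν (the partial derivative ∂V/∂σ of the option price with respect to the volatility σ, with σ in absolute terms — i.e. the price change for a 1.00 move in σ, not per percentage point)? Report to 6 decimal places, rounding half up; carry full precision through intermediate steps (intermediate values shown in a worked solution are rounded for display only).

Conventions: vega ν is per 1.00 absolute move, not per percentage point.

σ√T = 0.5558·√0.7981 = 0.496532
d₁ = (ln(S/K) + (r+σ²/2)T) / (σ√T) = (ln(43.17/30.95) + (0.0269+0.5558²/2)·0.7981) / 0.496532 = (0.332773 + 0.144741) / 0.496532 = 0.961698
d₂ = d₁ − σ√T = 0.961698 − 0.496532 = 0.465166
e^{−rT} = 0.978760
N(−d₁) = 0.168101,  N(−d₂) = 0.320906
Put price V = K·e^{−rT}·N(−d₂) − S·N(−d₁) = 9.721094 − 7.256908 = 2.464186
φ(d₁) = (1/√(2π))·e^{−d₁²/2} = 0.251234
ν = S·φ(d₁)·√T = 9.689233

price = 2.464186
ν = 9.689233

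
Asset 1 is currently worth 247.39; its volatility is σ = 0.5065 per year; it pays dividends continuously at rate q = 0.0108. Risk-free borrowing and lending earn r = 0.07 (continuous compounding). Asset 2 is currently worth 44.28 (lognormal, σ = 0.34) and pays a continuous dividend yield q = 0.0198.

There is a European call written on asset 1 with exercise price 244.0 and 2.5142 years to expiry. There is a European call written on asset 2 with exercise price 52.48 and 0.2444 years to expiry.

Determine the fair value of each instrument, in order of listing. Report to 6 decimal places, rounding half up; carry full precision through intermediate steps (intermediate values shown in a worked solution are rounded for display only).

[asset 1 call K=244.0]
σ√T = 0.5065·√2.5142 = 0.803118
d₁ = (ln(S/K) + (r−q+σ²/2)T) / (σ√T) = (ln(247.39/244.0) + (0.07−0.0108+0.5065²/2)·2.5142) / 0.803118 = (0.013798 + 0.471340) / 0.803118 = 0.604068
d₂ = d₁ − σ√T = 0.604068 − 0.803118 = -0.199050
e^{−rT} = 0.838623
e^{−qT} = 0.973212
N(d₁) = 0.727101,  N(d₂) = 0.421112
price = S·e^{−qT}·N(d₁) − K·e^{−rT}·N(d₂) = 175.058885 − 86.169574 = 88.889311
[asset 2 call K=52.48]
σ√T = 0.34·√0.2444 = 0.168085
d₁ = (ln(S/K) + (r−q+σ²/2)T) / (σ√T) = (ln(44.28/52.48) + (0.07−0.0198+0.34²/2)·0.2444) / 0.168085 = (-0.169899 + 0.026395) / 0.168085 = -0.853756
d₂ = d₁ − σ√T = -0.853756 − 0.168085 = -1.021842
e^{−rT} = 0.983038
e^{−qT} = 0.995173
N(d₁) = 0.196620,  N(d₂) = 0.153428
price = S·e^{−qT}·N(d₁) − K·e^{−rT}·N(d₂) = 8.664303 − 7.915317 = 0.748986

price(asset 1 call K=244.0) = 88.889311
price(asset 2 call K=52.48) = 0.748986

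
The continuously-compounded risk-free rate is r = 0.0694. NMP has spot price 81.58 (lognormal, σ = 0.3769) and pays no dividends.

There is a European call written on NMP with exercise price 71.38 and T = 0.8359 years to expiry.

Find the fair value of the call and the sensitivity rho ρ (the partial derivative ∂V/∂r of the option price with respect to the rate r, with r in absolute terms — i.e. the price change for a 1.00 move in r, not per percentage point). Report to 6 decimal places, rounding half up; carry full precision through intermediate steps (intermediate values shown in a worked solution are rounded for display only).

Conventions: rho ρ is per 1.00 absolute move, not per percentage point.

price = 18.812501
ρ = 36.562814

σ√T = 0.3769·√0.8359 = 0.344590
d₁ = (ln(S/K) + (r+σ²/2)T) / (σ√T) = (ln(81.58/71.38) + (0.0694+0.3769²/2)·0.8359) / 0.344590 = (0.133566 + 0.117383) / 0.344590 = 0.728253
d₂ = d₁ − σ√T = 0.728253 − 0.344590 = 0.383663
e^{−rT} = 0.943639
N(d₁) = 0.766771,  N(d₂) = 0.649386
Call price V = S·N(d₁) − K·e^{−rT}·N(d₂) = 62.553157 − 43.740656 = 18.812501
ρ = K·T·e^{−rT}·N(d₂) = 36.562814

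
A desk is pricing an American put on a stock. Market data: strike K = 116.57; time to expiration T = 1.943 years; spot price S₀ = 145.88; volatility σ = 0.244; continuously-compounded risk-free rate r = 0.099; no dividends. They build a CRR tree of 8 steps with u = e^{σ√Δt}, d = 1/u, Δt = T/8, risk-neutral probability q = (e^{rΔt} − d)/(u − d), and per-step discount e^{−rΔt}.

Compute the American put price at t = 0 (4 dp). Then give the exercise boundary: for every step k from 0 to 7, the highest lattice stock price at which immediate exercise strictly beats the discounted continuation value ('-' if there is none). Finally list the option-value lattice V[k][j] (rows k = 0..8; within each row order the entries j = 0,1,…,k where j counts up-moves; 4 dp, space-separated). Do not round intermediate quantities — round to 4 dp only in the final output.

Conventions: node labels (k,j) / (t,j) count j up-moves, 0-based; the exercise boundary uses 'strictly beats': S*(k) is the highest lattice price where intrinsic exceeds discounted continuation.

price = 2.5544
boundary = - - - - 90.1783 101.7010 90.1783 101.7010
tree:
2.5544
4.7802 0.9904
8.7245 2.0196 0.2591
15.4509 4.0411 0.5864 0.0242
26.3917 7.8868 1.3232 0.0577 0.0000
36.6089 14.8690 2.9755 0.1377 0.0000 0.0000
45.6686 26.3917 6.6659 0.3288 0.0000 0.0000 0.0000
53.7017 36.6089 14.8690 0.7849 0.0000 0.0000 0.0000 0.0000
60.8247 45.6686 26.3917 1.8738 0.0000 0.0000 0.0000 0.0000 0.0000

params: Δt=0.24288 u=1.12778 d=0.88670 q=0.57092 e^(-rΔt)=0.97624
t_8 payoffs: 60.8247 45.6686 26.3917 1.8738 0.0000 0.0000 0.0000 0.0000 0.0000
t_7: node(7,0) S=62.8683 payoff=53.7017 vs cont=50.9323 → 53.7017 [stop]  node(7,1) S=79.9611 payoff=36.6089 vs cont=33.8395 → 36.6089 [stop]  node(7,2) S=101.7010 payoff=14.8690 vs cont=12.0995 → 14.8690 [stop]  node(7,3) S=129.3517 payoff=0.0000 vs cont=0.7849 → 0.7849 [wait]  node(7,4) S=164.5202 payoff=0.0000 vs cont=0.0000 → 0.0000 [wait]  node(7,5) S=209.2503 payoff=0.0000 vs cont=0.0000 → 0.0000 [wait]  node(7,6) S=266.1417 payoff=0.0000 vs cont=0.0000 → 0.0000 [wait]  node(7,7) S=338.5010 payoff=0.0000 vs cont=0.0000 → 0.0000 [wait]  ⇒ S*(7)=101.7010
t_6: node(6,0) S=70.9014 payoff=45.6686 vs cont=42.8991 → 45.6686 [stop]  node(6,1) S=90.1783 payoff=26.3917 vs cont=23.6223 → 26.3917 [stop]  node(6,2) S=114.6962 payoff=1.8738 vs cont=6.6659 → 6.6659 [wait]  node(6,3) S=145.8800 payoff=0.0000 vs cont=0.3288 → 0.3288 [wait]  node(6,4) S=185.5422 payoff=0.0000 vs cont=0.0000 → 0.0000 [wait]  node(6,5) S=235.9878 payoff=0.0000 vs cont=0.0000 → 0.0000 [wait]  node(6,6) S=300.1487 payoff=0.0000 vs cont=0.0000 → 0.0000 [wait]  ⇒ S*(6)=90.1783
t_5: node(5,0) S=79.9611 payoff=36.6089 vs cont=33.8395 → 36.6089 [stop]  node(5,1) S=101.7010 payoff=14.8690 vs cont=14.7704 → 14.8690 [stop]  node(5,2) S=129.3517 payoff=0.0000 vs cont=2.9755 → 2.9755 [wait]  node(5,3) S=164.5202 payoff=0.0000 vs cont=0.1377 → 0.1377 [wait]  node(5,4) S=209.2503 payoff=0.0000 vs cont=0.0000 → 0.0000 [wait]  node(5,5) S=266.1417 payoff=0.0000 vs cont=0.0000 → 0.0000 [wait]  ⇒ S*(5)=101.7010
t_4: node(4,0) S=90.1783 payoff=26.3917 vs cont=23.6223 → 26.3917 [stop]  node(4,1) S=114.6962 payoff=1.8738 vs cont=7.8868 → 7.8868 [wait]  node(4,2) S=145.8800 payoff=0.0000 vs cont=1.3232 → 1.3232 [wait]  node(4,3) S=185.5422 payoff=0.0000 vs cont=0.0577 → 0.0577 [wait]  node(4,4) S=235.9878 payoff=0.0000 vs cont=0.0000 → 0.0000 [wait]  ⇒ S*(4)=90.1783
t_3: node(3,0) S=101.7010 payoff=14.8690 vs cont=15.4509 → 15.4509 [wait]  node(3,1) S=129.3517 payoff=0.0000 vs cont=4.0411 → 4.0411 [wait]  node(3,2) S=164.5202 payoff=0.0000 vs cont=0.5864 → 0.5864 [wait]  node(3,3) S=209.2503 payoff=0.0000 vs cont=0.0242 → 0.0242 [wait]  ⇒ S*(3)=-
t_2: node(2,0) S=114.6962 payoff=1.8738 vs cont=8.7245 → 8.7245 [wait]  node(2,1) S=145.8800 payoff=0.0000 vs cont=2.0196 → 2.0196 [wait]  node(2,2) S=185.5422 payoff=0.0000 vs cont=0.2591 → 0.2591 [wait]  ⇒ S*(2)=-
t_1: node(1,0) S=129.3517 payoff=0.0000 vs cont=4.7802 → 4.7802 [wait]  node(1,1) S=164.5202 payoff=0.0000 vs cont=0.9904 → 0.9904 [wait]  ⇒ S*(1)=-
t_0: node(0,0) S=145.8800 payoff=0.0000 vs cont=2.5544 → 2.5544 [wait]  ⇒ S*(0)=-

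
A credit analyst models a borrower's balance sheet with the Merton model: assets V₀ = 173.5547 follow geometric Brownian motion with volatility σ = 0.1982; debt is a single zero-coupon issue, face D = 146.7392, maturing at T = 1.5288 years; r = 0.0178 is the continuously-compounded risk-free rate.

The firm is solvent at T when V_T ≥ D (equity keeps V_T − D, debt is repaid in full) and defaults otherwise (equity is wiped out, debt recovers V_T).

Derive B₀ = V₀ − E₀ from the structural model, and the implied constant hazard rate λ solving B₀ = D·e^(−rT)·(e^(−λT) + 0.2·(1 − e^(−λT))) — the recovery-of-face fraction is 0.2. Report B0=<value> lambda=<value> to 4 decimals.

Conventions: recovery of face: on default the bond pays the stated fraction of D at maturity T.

B0=138.1494 lambda=0.0272

Work the structural quantities from V₀ = 173.5547 against face 146.7392:
d₁ = [ln(V₀/D) + (r + σ²/2)T] / (σ√T)
   = [ln(173.5547/146.7392) + (0.0178 + 0.5·0.1982²)·1.5288] / (0.1982·√1.5288)
   = [0.167836 + 0.057241] / 0.245064 = 0.918442
d₂ = d₁ − σ√T = 0.918442 − 0.245064 = 0.673378
N(d₁) = 0.820806,  N(d₂) = 0.749647,  e^(−rT) = 0.973154
E₀ = V₀·N(d₁) − D·e^(−rT)·N(d₂)
   = 173.5547·0.820806 − 146.7392·0.973154·0.749647 = 35.405325
B₀ = V₀ − E₀ = 173.5547 − 35.405325 = 138.149375
e^(−λT) = (B₀·e^(rT)/D − 0.2)/(1 − 0.2) = (138.1494·1.027586/146.7392 − 0.2)/0.8 = 0.95929197
λ = −ln(0.95929197)/1.5288 = 0.027185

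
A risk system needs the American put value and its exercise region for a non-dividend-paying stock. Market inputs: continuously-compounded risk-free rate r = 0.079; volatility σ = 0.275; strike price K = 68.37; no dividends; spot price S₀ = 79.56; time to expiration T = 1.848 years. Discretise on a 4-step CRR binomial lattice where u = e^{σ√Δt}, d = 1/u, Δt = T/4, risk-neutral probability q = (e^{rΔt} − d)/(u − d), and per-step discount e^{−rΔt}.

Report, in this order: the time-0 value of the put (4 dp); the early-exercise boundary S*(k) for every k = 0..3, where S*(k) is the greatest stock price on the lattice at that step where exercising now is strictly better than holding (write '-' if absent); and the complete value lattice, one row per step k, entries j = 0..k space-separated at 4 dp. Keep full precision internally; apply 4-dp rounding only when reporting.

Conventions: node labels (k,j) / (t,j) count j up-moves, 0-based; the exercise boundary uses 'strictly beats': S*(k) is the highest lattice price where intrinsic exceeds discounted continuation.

price = 3.7066
boundary = - - 54.7443 45.4110
tree:
3.7066
7.2341 1.0962
13.6257 2.5392 0.0000
22.9590 5.8821 0.0000 0.0000
30.7011 13.6257 0.0000 0.0000 0.0000

params: Δt=0.46200 u=1.20553 d=0.82951 q=0.55226 e^(-rΔt)=0.96416
t_4 payoffs: 30.7011 13.6257 0.0000 0.0000 0.0000
t_3: node(3,0) S=45.4110 payoff=22.9590 vs cont=20.5086 → 22.9590 [stop]  node(3,1) S=65.9959 payoff=2.3741 vs cont=5.8821 → 5.8821 [wait]  node(3,2) S=95.9119 payoff=0.0000 vs cont=0.0000 → 0.0000 [wait]  node(3,3) S=139.3890 payoff=0.0000 vs cont=0.0000 → 0.0000 [wait]  ⇒ S*(3)=45.4110
t_2: node(2,0) S=54.7443 payoff=13.6257 vs cont=13.0432 → 13.6257 [stop]  node(2,1) S=79.5600 payoff=0.0000 vs cont=2.5392 → 2.5392 [wait]  node(2,2) S=115.6247 payoff=0.0000 vs cont=0.0000 → 0.0000 [wait]  ⇒ S*(2)=54.7443
t_1: node(1,0) S=65.9959 payoff=2.3741 vs cont=7.2341 → 7.2341 [wait]  node(1,1) S=95.9119 payoff=0.0000 vs cont=1.0962 → 1.0962 [wait]  ⇒ S*(1)=-
t_0: node(0,0) S=79.5600 payoff=0.0000 vs cont=3.7066 → 3.7066 [wait]  ⇒ S*(0)=-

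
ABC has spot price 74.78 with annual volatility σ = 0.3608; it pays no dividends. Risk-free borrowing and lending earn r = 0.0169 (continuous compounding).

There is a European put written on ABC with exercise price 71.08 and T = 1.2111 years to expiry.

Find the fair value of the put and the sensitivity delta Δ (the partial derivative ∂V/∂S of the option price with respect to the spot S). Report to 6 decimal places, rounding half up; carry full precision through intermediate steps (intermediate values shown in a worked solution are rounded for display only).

σ√T = 0.3608·√1.2111 = 0.397060
d₁ = (ln(S/K) + (r+σ²/2)T) / (σ√T) = (ln(74.78/71.08) + (0.0169+0.3608²/2)·1.2111) / 0.397060 = (0.050744 + 0.099296) / 0.397060 = 0.377878
d₂ = d₁ − σ√T = 0.377878 − 0.397060 = -0.019182
e^{−rT} = 0.979740
N(−d₁) = 0.352760,  N(−d₂) = 0.507652
Put price V = K·e^{−rT}·N(−d₂) − S·N(−d₁) = 35.352863 − 26.379428 = 8.973435
Δ = −N(−d₁) = -0.352760

price = 8.973435
Δ = -0.352760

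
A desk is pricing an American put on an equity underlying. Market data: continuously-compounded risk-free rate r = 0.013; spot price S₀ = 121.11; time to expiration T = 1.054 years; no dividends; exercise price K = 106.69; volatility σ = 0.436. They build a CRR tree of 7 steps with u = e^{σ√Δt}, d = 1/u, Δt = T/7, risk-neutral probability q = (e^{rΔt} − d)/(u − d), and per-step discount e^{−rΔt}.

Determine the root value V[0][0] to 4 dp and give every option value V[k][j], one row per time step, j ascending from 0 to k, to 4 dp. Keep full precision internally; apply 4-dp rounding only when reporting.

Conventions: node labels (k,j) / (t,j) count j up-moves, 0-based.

Δt=0.15057, u=1.18434, d=0.84435, q=0.46357, disc=e^(-rΔt)=0.99804
k=7 terminal: V=max(K-S,0) → 69.6346 54.7140 33.7856 4.4303 0.0000 0.0000 0.0000 0.0000
k=6: j=0 S=43.8861 intr=62.8039 cont=62.5952 V=62.8039[EX]; j=1 S=61.5571 intr=45.1329 cont=44.9242 V=45.1329[EX]; j=2 S=86.3434 intr=20.3466 cont=20.1380 V=20.3466[EX]; j=3 S=121.1100 intr=0.0000 cont=2.3719 V=2.3719[hold]; j=4 S=169.8755 intr=0.0000 cont=0.0000 V=0.0000[hold]; j=5 S=238.2768 intr=0.0000 cont=0.0000 V=0.0000[hold]; j=6 S=334.2201 intr=0.0000 cont=0.0000 V=0.0000[hold]
k=5: j=0 S=51.9760 intr=54.7140 cont=54.5054 V=54.7140[EX]; j=1 S=72.9044 intr=33.7856 cont=33.5770 V=33.7856[EX]; j=2 S=102.2597 intr=4.4303 cont=11.9906 V=11.9906[hold]; j=3 S=143.4351 intr=0.0000 cont=1.2699 V=1.2699[hold]; j=4 S=201.1899 intr=0.0000 cont=0.0000 V=0.0000[hold]; j=5 S=282.2001 intr=0.0000 cont=0.0000 V=0.0000[hold]
k=4: j=0 S=61.5571 intr=45.1329 cont=44.9242 V=45.1329[EX]; j=1 S=86.3434 intr=20.3466 cont=23.6358 V=23.6358[hold]; j=2 S=121.1100 intr=0.0000 cont=7.0071 V=7.0071[hold]; j=3 S=169.8755 intr=0.0000 cont=0.6799 V=0.6799[hold]; j=4 S=238.2768 intr=0.0000 cont=0.0000 V=0.0000[hold]
k=3: j=0 S=72.9044 intr=33.7856 cont=35.0988 V=35.0988[hold]; j=1 S=102.2597 intr=4.4303 cont=15.8961 V=15.8961[hold]; j=2 S=143.4351 intr=0.0000 cont=4.0660 V=4.0660[hold]; j=3 S=201.1899 intr=0.0000 cont=0.3640 V=0.3640[hold]
k=2: j=0 S=86.3434 intr=20.3466 cont=26.1458 V=26.1458[hold]; j=1 S=121.1100 intr=0.0000 cont=10.3917 V=10.3917[hold]; j=2 S=169.8755 intr=0.0000 cont=2.3453 V=2.3453[hold]
k=1: j=0 S=102.2597 intr=4.4303 cont=18.8059 V=18.8059[hold]; j=1 S=143.4351 intr=0.0000 cont=6.6486 V=6.6486[hold]
k=0: j=0 S=121.1100 intr=0.0000 cont=13.1444 V=13.1444[hold]

price = 13.1444
tree:
13.1444
18.8059 6.6486
26.1458 10.3917 2.3453
35.0988 15.8961 4.0660 0.3640
45.1329 23.6358 7.0071 0.6799 0.0000
54.7140 33.7856 11.9906 1.2699 0.0000 0.0000
62.8039 45.1329 20.3466 2.3719 0.0000 0.0000 0.0000
69.6346 54.7140 33.7856 4.4303 0.0000 0.0000 0.0000 0.0000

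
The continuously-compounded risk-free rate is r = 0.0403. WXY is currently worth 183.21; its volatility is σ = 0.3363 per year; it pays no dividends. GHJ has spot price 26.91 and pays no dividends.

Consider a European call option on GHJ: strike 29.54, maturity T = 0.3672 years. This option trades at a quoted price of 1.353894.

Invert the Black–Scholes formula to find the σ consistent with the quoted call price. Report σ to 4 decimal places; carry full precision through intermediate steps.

sigma = 0.3384

At σ = 0.3384 the Black–Scholes value reproduces the quote:
σ√T = 0.3384·√0.3672 = 0.205060
d₁ = (ln(S/K) + (r+σ²/2)T) / (σ√T) = (ln(26.91/29.54) + (0.0403+0.3384²/2)·0.3672) / 0.205060 = (-0.093247 + 0.035823) / 0.205060 = -0.280036
d₂ = d₁ − σ√T = -0.280036 − 0.205060 = -0.485096
e^{−rT} = 0.985311
N(d₁) = 0.389725,  N(d₂) = 0.313804
V = S·N(d₁) − K·e^{−rT}·N(d₂) = 10.487498 − 9.133605 = 1.353894 (the quoted price), and the Black–Scholes price is strictly increasing in σ, so σ is unique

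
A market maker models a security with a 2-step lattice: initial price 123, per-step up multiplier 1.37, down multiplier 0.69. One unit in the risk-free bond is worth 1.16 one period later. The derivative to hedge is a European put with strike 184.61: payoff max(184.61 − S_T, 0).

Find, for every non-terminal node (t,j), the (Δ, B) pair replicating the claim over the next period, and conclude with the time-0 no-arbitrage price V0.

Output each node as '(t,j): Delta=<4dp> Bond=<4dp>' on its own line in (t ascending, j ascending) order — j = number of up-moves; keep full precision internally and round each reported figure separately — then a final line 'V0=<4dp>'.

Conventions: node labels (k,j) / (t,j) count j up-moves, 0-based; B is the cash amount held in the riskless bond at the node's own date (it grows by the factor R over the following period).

No-arbitrage ⇒ martingale measure with p* = (R−d)/(u−d) = 0.6912.
At maturity the claim pays: V(2,0)=126.0497, V(2,1)=68.3381, V(2,2)=0.0000
Node (1,0) S=84.8700: V=(p*·68.3381+(1−p*)·126.0497)/1.16=74.2766; Δ=(68.3381−126.0497)/(116.2719−58.5603)=-1.0000; B=V−Δ·S=159.1466
Node (1,1) S=168.5100: V=(p*·0.0000+(1−p*)·68.3381)/1.16=18.1935; Δ=(0.0000−68.3381)/(230.8587−116.2719)=-0.5964; B=V−Δ·S=118.6907
Node (0,0) S=123.0000: V=(p*·18.1935+(1−p*)·74.2766)/1.16=30.6149; Δ=(18.1935−74.2766)/(168.5100−84.8700)=-0.6705; B=V−Δ·S=113.0900
Check: Δ(0,0)·S0 + B(0,0) = 30.6149 = V0.

(0,0): Delta=-0.6705 Bond=113.0900
(1,0): Delta=-1.0000 Bond=159.1466
(1,1): Delta=-0.5964 Bond=118.6907
V0=30.6149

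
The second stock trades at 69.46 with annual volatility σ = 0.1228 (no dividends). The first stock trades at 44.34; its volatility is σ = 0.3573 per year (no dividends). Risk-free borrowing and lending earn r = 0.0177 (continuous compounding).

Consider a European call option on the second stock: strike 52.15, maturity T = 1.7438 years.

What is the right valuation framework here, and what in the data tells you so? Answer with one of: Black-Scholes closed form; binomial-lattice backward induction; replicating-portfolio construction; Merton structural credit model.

framework: Black-Scholes closed form

Key observation: the instrument is a plain European call (strike 52.15) on a lognormal asset; the exact continuous-time formula applies directly.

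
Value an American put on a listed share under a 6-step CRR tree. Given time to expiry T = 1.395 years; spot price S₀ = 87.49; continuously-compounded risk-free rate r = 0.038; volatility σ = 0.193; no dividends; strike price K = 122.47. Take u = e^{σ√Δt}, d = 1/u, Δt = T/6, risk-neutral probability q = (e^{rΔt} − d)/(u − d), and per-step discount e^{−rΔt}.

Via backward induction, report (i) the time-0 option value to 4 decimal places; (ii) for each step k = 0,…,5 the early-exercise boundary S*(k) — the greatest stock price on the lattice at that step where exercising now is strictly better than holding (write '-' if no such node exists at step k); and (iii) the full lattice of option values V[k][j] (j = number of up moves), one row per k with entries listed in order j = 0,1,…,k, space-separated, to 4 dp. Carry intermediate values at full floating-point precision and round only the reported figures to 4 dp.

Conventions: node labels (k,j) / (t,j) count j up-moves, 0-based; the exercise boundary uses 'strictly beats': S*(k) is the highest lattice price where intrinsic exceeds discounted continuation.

Δt=0.23250  u=1.09753  d=0.91114  q=0.52436  discount=0.99120
step 6 (expiry): payoffs max(K−S,0) = 72.4133 62.1732 49.8383 34.9800 17.0822 0.0000 0.0000
step 5: (k=5,j=0): S=54.9387, K−S=67.5313, hold=66.4540 ⇒ V=67.5313 exercise | (k=5,j=1): S=66.1775, K−S=56.2925, hold=55.2152 ⇒ V=56.2925 exercise | (k=5,j=2): S=79.7154, K−S=42.7546, hold=41.6773 ⇒ V=42.7546 exercise | (k=5,j=3): S=96.0228, K−S=26.4472, hold=25.3699 ⇒ V=26.4472 exercise | (k=5,j=4): S=115.6662, K−S=6.8038, hold=8.0535 ⇒ V=8.0535 continue | (k=5,j=5): S=139.3280, K−S=0.0000, hold=0.0000 ⇒ V=0.0000 continue  boundary S*=96.0228
step 4: (k=4,j=0): S=60.2968, K−S=62.1732, hold=61.0959 ⇒ V=62.1732 exercise | (k=4,j=1): S=72.6317, K−S=49.8383, hold=48.7610 ⇒ V=49.8383 exercise | (k=4,j=2): S=87.4900, K−S=34.9800, hold=33.9027 ⇒ V=34.9800 exercise | (k=4,j=3): S=105.3878, K−S=17.0822, hold=16.6544 ⇒ V=17.0822 exercise | (k=4,j=4): S=126.9470, K−S=0.0000, hold=3.7968 ⇒ V=3.7968 continue  boundary S*=105.3878
step 3: (k=3,j=0): S=66.1775, K−S=56.2925, hold=55.2152 ⇒ V=56.2925 exercise | (k=3,j=1): S=79.7154, K−S=42.7546, hold=41.6773 ⇒ V=42.7546 exercise | (k=3,j=2): S=96.0228, K−S=26.4472, hold=25.3699 ⇒ V=26.4472 exercise | (k=3,j=3): S=115.6662, K−S=6.8038, hold=10.0269 ⇒ V=10.0269 continue  boundary S*=96.0228
step 2: (k=2,j=0): S=72.6317, K−S=49.8383, hold=48.7610 ⇒ V=49.8383 exercise | (k=2,j=1): S=87.4900, K−S=34.9800, hold=33.9027 ⇒ V=34.9800 exercise | (k=2,j=2): S=105.3878, K−S=17.0822, hold=17.6801 ⇒ V=17.6801 continue  boundary S*=87.4900
step 1: (k=1,j=0): S=79.7154, K−S=42.7546, hold=41.6773 ⇒ V=42.7546 exercise | (k=1,j=1): S=96.0228, K−S=26.4472, hold=25.6807 ⇒ V=26.4472 exercise  boundary S*=96.0228
step 0: (k=0,j=0): S=87.4900, K−S=34.9800, hold=33.9027 ⇒ V=34.9800 exercise  boundary S*=87.4900

price = 34.9800
boundary = 87.4900 96.0228 87.4900 96.0228 105.3878 96.0228
tree:
34.9800
42.7546 26.4472
49.8383 34.9800 17.6801
56.2925 42.7546 26.4472 10.0269
62.1732 49.8383 34.9800 17.0822 3.7968
67.5313 56.2925 42.7546 26.4472 8.0535 0.0000
72.4133 62.1732 49.8383 34.9800 17.0822 0.0000 0.0000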